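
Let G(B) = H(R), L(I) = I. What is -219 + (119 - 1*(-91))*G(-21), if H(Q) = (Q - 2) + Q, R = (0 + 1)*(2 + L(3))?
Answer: 1461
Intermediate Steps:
R = 5 (R = (0 + 1)*(2 + 3) = 1*5 = 5)
H(Q) = -2 + 2*Q (H(Q) = (-2 + Q) + Q = -2 + 2*Q)
G(B) = 8 (G(B) = -2 + 2*5 = -2 + 10 = 8)
-219 + (119 - 1*(-91))*G(-21) = -219 + (119 - 1*(-91))*8 = -219 + (119 + 91)*8 = -219 + 210*8 = -219 + 1680 = 1461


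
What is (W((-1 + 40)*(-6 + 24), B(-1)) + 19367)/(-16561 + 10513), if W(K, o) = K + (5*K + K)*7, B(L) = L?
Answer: -7079/864 ≈ -8.1933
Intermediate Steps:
W(K, o) = 43*K (W(K, o) = K + (6*K)*7 = K + 42*K = 43*K)
(W((-1 + 40)*(-6 + 24), B(-1)) + 19367)/(-16561 + 10513) = (43*((-1 + 40)*(-6 + 24)) + 19367)/(-16561 + 10513) = (43*(39*18) + 19367)/(-6048) = (43*702 + 19367)*(-1/6048) = (30186 + 19367)*(-1/6048) = 49553*(-1/6048) = -7079/864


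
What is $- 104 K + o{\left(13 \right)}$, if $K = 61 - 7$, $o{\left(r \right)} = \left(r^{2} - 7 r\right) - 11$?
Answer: $-5549$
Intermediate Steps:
$o{\left(r \right)} = -11 + r^{2} - 7 r$
$K = 54$ ($K = 61 - 7 = 54$)
$- 104 K + o{\left(13 \right)} = \left(-104\right) 54 - \left(102 - 169\right) = -5616 - -67 = -5616 + 67 = -5549$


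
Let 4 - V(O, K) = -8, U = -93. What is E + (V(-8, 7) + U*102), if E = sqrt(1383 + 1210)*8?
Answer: -9474 + 8*sqrt(2593) ≈ -9066.6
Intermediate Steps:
V(O, K) = 12 (V(O, K) = 4 - 1*(-8) = 4 + 8 = 12)
E = 8*sqrt(2593) (E = sqrt(2593)*8 = 8*sqrt(2593) ≈ 407.37)
E + (V(-8, 7) + U*102) = 8*sqrt(2593) + (12 - 93*102) = 8*sqrt(2593) + (12 - 9486) = 8*sqrt(2593) - 9474 = -9474 + 8*sqrt(2593)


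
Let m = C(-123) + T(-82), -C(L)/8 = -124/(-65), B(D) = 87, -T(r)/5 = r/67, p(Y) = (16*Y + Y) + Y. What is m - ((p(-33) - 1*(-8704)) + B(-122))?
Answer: -35737749/4355 ≈ -8206.1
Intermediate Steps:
p(Y) = 18*Y (p(Y) = 17*Y + Y = 18*Y)
T(r) = -5*r/67
C(L) = -992/65 (C(L) = -(-992)/(-65) = -(-992)*(-1)/65 = -8*124/65 = -992/65)
m = -39814/4355 (m = -992/65 - 5/67*(-82) = -992/65 + 410/67 = -39814/4355 ≈ -9.1421)
m - ((p(-33) - 1*(-8704)) + B(-122)) = -39814/4355 - ((18*(-33) - 1*(-8704)) + 87) = -39814/4355 - ((-594 + 8704) + 87) = -39814/4355 - (8110 + 87) = -39814/4355 - 1*8197 = -39814/4355 - 8197 = -35737749/4355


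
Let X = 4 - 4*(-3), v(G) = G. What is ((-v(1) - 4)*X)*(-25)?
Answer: 2000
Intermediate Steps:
X = 16 (X = 4 + 12 = 16)
((-v(1) - 4)*X)*(-25) = ((-1*1 - 4)*16)*(-25) = ((-1 - 4)*16)*(-25) = -5*16*(-25) = -80*(-25) = 2000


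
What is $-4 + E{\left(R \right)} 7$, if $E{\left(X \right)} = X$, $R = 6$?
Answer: $38$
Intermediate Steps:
$-4 + E{\left(R \right)} 7 = -4 + 6 \cdot 7 = -4 + 42 = 38$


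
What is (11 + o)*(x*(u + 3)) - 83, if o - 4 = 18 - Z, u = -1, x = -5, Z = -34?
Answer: -753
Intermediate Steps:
o = 56 (o = 4 + (18 - 1*(-34)) = 4 + (18 + 34) = 4 + 52 = 56)
(11 + o)*(x*(u + 3)) - 83 = (11 + 56)*(-5*(-1 + 3)) - 83 = 67*(-5*2) - 83 = 67*(-10) - 83 = -670 - 83 = -753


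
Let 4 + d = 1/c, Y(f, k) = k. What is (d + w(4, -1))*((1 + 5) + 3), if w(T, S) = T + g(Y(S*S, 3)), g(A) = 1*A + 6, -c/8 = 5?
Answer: 3231/40 ≈ 80.775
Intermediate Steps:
c = -40 (c = -8*5 = -40)
g(A) = 6 + A (g(A) = A + 6 = 6 + A)
d = -161/40 (d = -4 + 1/(-40) = -4 - 1/40 = -161/40 ≈ -4.0250)
w(T, S) = 9 + T (w(T, S) = T + (6 + 3) = T + 9 = 9 + T)
(d + w(4, -1))*((1 + 5) + 3) = (-161/40 + (9 + 4))*((1 + 5) + 3) = (-161/40 + 13)*(6 + 3) = (359/40)*9 = 3231/40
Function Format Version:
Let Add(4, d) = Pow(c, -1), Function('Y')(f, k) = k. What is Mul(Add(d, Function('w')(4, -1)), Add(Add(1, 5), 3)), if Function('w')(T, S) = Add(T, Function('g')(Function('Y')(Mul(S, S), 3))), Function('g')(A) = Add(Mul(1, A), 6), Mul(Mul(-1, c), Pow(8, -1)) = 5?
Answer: Rational(3231, 40) ≈ 80.775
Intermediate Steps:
c = -40 (c = Mul(-8, 5) = -40)
Function('g')(A) = Add(6, A) (Function('g')(A) = Add(A, 6) = Add(6, A))
d = Rational(-161, 40) (d = Add(-4, Pow(-40, -1)) = Add(-4, Rational(-1, 40)) = Rational(-161, 40) ≈ -4.0250)
Function('w')(T, S) = Add(9, T) (Function('w')(T, S) = Add(T, Add(6, 3)) = Add(T, 9) = Add(9, T))
Mul(Add(d, Function('w')(4, -1)), Add(Add(1, 5), 3)) = Mul(Add(Rational(-161, 40), Add(9, 4)), Add(Add(1, 5), 3)) = Mul(Add(Rational(-161, 40), 13), Add(6, 3)) = Mul(Rational(359, 40), 9) = Rational(3231, 40)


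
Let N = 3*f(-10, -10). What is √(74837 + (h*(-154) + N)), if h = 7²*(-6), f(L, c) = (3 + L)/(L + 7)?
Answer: 2*√30030 ≈ 346.58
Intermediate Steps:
f(L, c) = (3 + L)/(7 + L)
N = 7 (N = 3*((3 - 10)/(7 - 10)) = 3*(-7/(-3)) = 3*(-⅓*(-7)) = 3*(7/3) = 7)
h = -294 (h = 49*(-6) = -294)
√(74837 + (h*(-154) + N)) = √(74837 + (-294*(-154) + 7)) = √(74837 + (45276 + 7)) = √(74837 + 45283) = √120120 = 2*√30030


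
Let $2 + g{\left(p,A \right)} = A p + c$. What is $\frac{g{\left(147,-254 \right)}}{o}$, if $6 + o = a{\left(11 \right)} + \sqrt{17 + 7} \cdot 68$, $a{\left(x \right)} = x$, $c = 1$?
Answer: $\frac{186695}{110951} - \frac{5078104 \sqrt{6}}{110951} \approx -110.43$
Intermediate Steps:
$g{\left(p,A \right)} = -1 + A p$ ($g{\left(p,A \right)} = -2 + \left(A p + 1\right) = -2 + \left(1 + A p\right) = -1 + A p$)
$o = 5 + 136 \sqrt{6}$ ($o = -6 + \left(11 + \sqrt{17 + 7} \cdot 68\right) = -6 + \left(11 + \sqrt{24} \cdot 68\right) = -6 + \left(11 + 2 \sqrt{6} \cdot 68\right) = -6 + \left(11 + 136 \sqrt{6}\right) = 5 + 136 \sqrt{6} \approx 338.13$)
$\frac{g{\left(147,-254 \right)}}{o} = \frac{-1 - 37338}{5 + 136 \sqrt{6}} = - \frac{37339}{5 + 136 \sqrt{6}}$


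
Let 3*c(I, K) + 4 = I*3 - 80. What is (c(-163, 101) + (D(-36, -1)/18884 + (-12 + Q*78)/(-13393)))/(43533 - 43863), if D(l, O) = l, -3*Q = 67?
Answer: 2011409221/3477559415 ≈ 0.57840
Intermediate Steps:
Q = -67/3 (Q = -⅓*67 = -67/3 ≈ -22.333)
c(I, K) = -28 + I (c(I, K) = -4/3 + (I*3 - 80)/3 = -4/3 + (3*I - 80)/3 = -4/3 + (-80 + 3*I)/3 = -4/3 + (-80/3 + I) = -28 + I)
(c(-163, 101) + (D(-36, -1)/18884 + (-12 + Q*78)/(-13393)))/(43533 - 43863) = ((-28 - 163) + (-36/18884 + (-12 - 67/3*78)/(-13393)))/(43533 - 43863) = (-191 + (-36*1/18884 + (-12 - 1742)*(-1/13393)))/(-330) = (-191 + (-9/4721 - 1754*(-1/13393)))*(-1/330) = (-191 + (-9/4721 + 1754/13393))*(-1/330) = (-191 + 8160097/63228353)*(-1/330) = -12068455326/63228353*(-1/330) = 2011409221/3477559415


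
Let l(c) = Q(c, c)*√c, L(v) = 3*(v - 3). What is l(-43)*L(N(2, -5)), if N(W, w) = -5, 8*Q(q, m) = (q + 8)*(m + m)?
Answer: -9030*I*√43 ≈ -59214.0*I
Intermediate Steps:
Q(q, m) = m*(8 + q)/4 (Q(q, m) = ((q + 8)*(m + m))/8 = ((8 + q)*(2*m))/8 = (2*m*(8 + q))/8 = m*(8 + q)/4)
L(v) = -9 + 3*v (L(v) = 3*(-3 + v) = -9 + 3*v)
l(c) = c^(3/2)*(8 + c)/4 (l(c) = (c*(8 + c)/4)*√c = c^(3/2)*(8 + c)/4)
l(-43)*L(N(2, -5)) = ((-43)^(3/2)*(8 - 43)/4)*(-9 + 3*(-5)) = ((¼)*(-43*I*√43)*(-35))*(-9 - 15) = (1505*I*√43/4)*(-24) = -9030*I*√43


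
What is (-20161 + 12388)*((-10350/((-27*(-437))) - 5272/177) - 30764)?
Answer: 268330307950/1121 ≈ 2.3937e+8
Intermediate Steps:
(-20161 + 12388)*((-10350/((-27*(-437))) - 5272/177) - 30764) = -7773*((-10350/11799 - 5272*1/177) - 30764) = -7773*((-10350*1/11799 - 5272/177) - 30764) = -7773*((-50/57 - 5272/177) - 30764) = -7773*(-103118/3363 - 30764) = -7773*(-103562450/3363) = 268330307950/1121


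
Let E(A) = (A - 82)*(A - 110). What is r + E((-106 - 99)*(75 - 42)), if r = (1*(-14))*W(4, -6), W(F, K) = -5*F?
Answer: 47073405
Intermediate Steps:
E(A) = (-110 + A)*(-82 + A) (E(A) = (-82 + A)*(-110 + A) = (-110 + A)*(-82 + A))
r = 280 (r = (1*(-14))*(-5*4) = -14*(-20) = 280)
r + E((-106 - 99)*(75 - 42)) = 280 + (9020 + ((-106 - 99)*(75 - 42))² - 192*(-106 - 99)*(75 - 42)) = 280 + (9020 + (-205*33)² - (-39360)*33) = 280 + (9020 + (-6765)² - 192*(-6765)) = 280 + (9020 + 45765225 + 1298880) = 280 + 47073125 = 47073405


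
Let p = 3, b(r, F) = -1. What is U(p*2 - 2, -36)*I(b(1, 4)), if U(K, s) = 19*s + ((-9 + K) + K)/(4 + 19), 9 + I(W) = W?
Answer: 157330/23 ≈ 6840.4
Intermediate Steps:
I(W) = -9 + W
U(K, s) = -9/23 + 19*s + 2*K/23 (U(K, s) = 19*s + (-9 + 2*K)/23 = 19*s + (-9 + 2*K)*(1/23) = 19*s + (-9/23 + 2*K/23) = -9/23 + 19*s + 2*K/23)
U(p*2 - 2, -36)*I(b(1, 4)) = (-9/23 + 19*(-36) + 2*(3*2 - 2)/23)*(-9 - 1) = (-9/23 - 684 + 2*(6 - 2)/23)*(-10) = (-9/23 - 684 + (2/23)*4)*(-10) = (-9/23 - 684 + 8/23)*(-10) = -15733/23*(-10) = 157330/23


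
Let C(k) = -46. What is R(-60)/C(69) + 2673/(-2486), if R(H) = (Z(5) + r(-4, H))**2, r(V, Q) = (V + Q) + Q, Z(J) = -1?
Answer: -885607/2599 ≈ -340.75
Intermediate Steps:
r(V, Q) = V + 2*Q (r(V, Q) = (Q + V) + Q = V + 2*Q)
R(H) = (-5 + 2*H)**2 (R(H) = (-1 + (-4 + 2*H))**2 = (-5 + 2*H)**2)
R(-60)/C(69) + 2673/(-2486) = (-5 + 2*(-60))**2/(-46) + 2673/(-2486) = (-5 - 120)**2*(-1/46) + 2673*(-1/2486) = (-125)**2*(-1/46) - 243/226 = 15625*(-1/46) - 243/226 = -15625/46 - 243/226 = -885607/2599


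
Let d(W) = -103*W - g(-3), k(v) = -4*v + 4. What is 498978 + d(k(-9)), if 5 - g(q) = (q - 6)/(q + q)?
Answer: 989709/2 ≈ 4.9485e+5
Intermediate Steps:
g(q) = 5 - (-6 + q)/(2*q) (g(q) = 5 - (q - 6)/(q + q) = 5 - (-6 + q)/(2*q))
k(v) = 4 - 4*v
d(W) = -7/2 - 103*W (d(W) = -103*W - (9/2 + 3/(-3)) = -103*W - (9/2 + 3*(-1/3)) = -103*W - (9/2 - 1) = -103*W - 1*7/2 = -103*W - 7/2 = -7/2 - 103*W)
498978 + d(k(-9)) = 498978 + (-7/2 - 103*(4 - 4*(-9))) = 498978 + (-7/2 - 103*(4 + 36)) = 498978 + (-7/2 - 103*40) = 498978 + (-7/2 - 4120) = 498978 - 8247/2 = 989709/2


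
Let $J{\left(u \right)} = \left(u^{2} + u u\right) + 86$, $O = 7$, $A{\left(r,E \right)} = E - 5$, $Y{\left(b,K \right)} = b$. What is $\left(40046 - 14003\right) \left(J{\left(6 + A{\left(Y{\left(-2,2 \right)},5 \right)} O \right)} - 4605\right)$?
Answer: $-115813221$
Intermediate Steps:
$A{\left(r,E \right)} = -5 + E$
$J{\left(u \right)} = 86 + 2 u^{2}$ ($J{\left(u \right)} = \left(u^{2} + u^{2}\right) + 86 = 2 u^{2} + 86 = 86 + 2 u^{2}$)
$\left(40046 - 14003\right) \left(J{\left(6 + A{\left(Y{\left(-2,2 \right)},5 \right)} O \right)} - 4605\right) = \left(40046 - 14003\right) \left(\left(86 + 2 \left(6 + \left(-5 + 5\right) 7\right)^{2}\right) - 4605\right) = 26043 \left(\left(86 + 2 \left(6 + 0 \cdot 7\right)^{2}\right) - 4605\right) = 26043 \left(\left(86 + 2 \left(6 + 0\right)^{2}\right) - 4605\right) = 26043 \left(\left(86 + 2 \cdot 6^{2}\right) - 4605\right) = 26043 \left(\left(86 + 2 \cdot 36\right) - 4605\right) = 26043 \left(\left(86 + 72\right) - 4605\right) = 26043 \left(158 - 4605\right) = 26043 \left(-4447\right) = -115813221$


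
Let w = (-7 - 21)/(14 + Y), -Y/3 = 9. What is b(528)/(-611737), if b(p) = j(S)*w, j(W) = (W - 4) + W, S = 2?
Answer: 0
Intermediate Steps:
Y = -27 (Y = -3*9 = -27)
j(W) = -4 + 2*W (j(W) = (-4 + W) + W = -4 + 2*W)
w = 28/13 (w = (-7 - 21)/(14 - 27) = -28/(-13) = -28*(-1/13) = 28/13 ≈ 2.1538)
b(p) = 0 (b(p) = (-4 + 2*2)*(28/13) = (-4 + 4)*(28/13) = 0*(28/13) = 0)
b(528)/(-611737) = 0/(-611737) = 0*(-1/611737) = 0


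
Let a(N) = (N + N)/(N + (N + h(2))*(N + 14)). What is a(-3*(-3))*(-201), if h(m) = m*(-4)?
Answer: -1809/16 ≈ -113.06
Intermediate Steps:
h(m) = -4*m
a(N) = 2*N/(N + (-8 + N)*(14 + N)) (a(N) = (N + N)/(N + (N - 4*2)*(N + 14)) = (2*N)/(N + (N - 8)*(14 + N)) = (2*N)/(N + (-8 + N)*(14 + N)) = 2*N/(N + (-8 + N)*(14 + N)))
a(-3*(-3))*(-201) = (2*(-3*(-3))/(-112 + (-3*(-3))² + 7*(-3*(-3))))*(-201) = (2*9/(-112 + 9² + 7*9))*(-201) = (2*9/(-112 + 81 + 63))*(-201) = (2*9/32)*(-201) = (2*9*(1/32))*(-201) = (9/16)*(-201) = -1809/16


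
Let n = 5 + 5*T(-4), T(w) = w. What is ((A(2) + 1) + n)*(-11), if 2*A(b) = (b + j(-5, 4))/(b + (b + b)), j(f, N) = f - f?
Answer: 913/6 ≈ 152.17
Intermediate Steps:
j(f, N) = 0
A(b) = ⅙ (A(b) = ((b + 0)/(b + (b + b)))/2 = (b/(b + 2*b))/2 = (b/((3*b)))/2 = (b*(1/(3*b)))/2 = (½)*(⅓) = ⅙)
n = -15 (n = 5 + 5*(-4) = 5 - 20 = -15)
((A(2) + 1) + n)*(-11) = ((⅙ + 1) - 15)*(-11) = (7/6 - 15)*(-11) = -83/6*(-11) = 913/6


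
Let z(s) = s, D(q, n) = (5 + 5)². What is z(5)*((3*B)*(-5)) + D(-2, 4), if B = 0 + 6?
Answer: -350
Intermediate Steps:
D(q, n) = 100 (D(q, n) = 10² = 100)
B = 6
z(5)*((3*B)*(-5)) + D(-2, 4) = 5*((3*6)*(-5)) + 100 = 5*(18*(-5)) + 100 = 5*(-90) + 100 = -450 + 100 = -350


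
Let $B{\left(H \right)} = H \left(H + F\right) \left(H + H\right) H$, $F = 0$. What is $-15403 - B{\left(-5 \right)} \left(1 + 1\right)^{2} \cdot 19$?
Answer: $-110403$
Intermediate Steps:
$B{\left(H \right)} = 2 H^{4}$ ($B{\left(H \right)} = H \left(H + 0\right) \left(H + H\right) H = H H 2 H H = H 2 H^{2} H = 2 H^{3} H = 2 H^{4}$)
$-15403 - B{\left(-5 \right)} \left(1 + 1\right)^{2} \cdot 19 = -15403 - 2 \left(-5\right)^{4} \left(1 + 1\right)^{2} \cdot 19 = -15403 - 2 \cdot 625 \cdot 2^{2} \cdot 19 = -15403 - 1250 \cdot 4 \cdot 19 = -15403 - 5000 \cdot 19 = -15403 - 95000 = -110403$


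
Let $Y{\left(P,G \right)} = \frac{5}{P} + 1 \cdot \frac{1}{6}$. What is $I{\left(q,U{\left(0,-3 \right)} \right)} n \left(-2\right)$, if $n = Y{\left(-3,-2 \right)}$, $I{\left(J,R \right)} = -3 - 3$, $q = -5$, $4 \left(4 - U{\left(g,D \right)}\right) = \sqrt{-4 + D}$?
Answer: $-18$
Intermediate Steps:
$U{\left(g,D \right)} = 4 - \frac{\sqrt{-4 + D}}{4}$
$I{\left(J,R \right)} = -6$ ($I{\left(J,R \right)} = -3 - 3 = -6$)
$Y{\left(P,G \right)} = \frac{1}{6} + \frac{5}{P}$ ($Y{\left(P,G \right)} = \frac{5}{P} + 1 \cdot \frac{1}{6} = \frac{5}{P} + \frac{1}{6} = \frac{1}{6} + \frac{5}{P}$)
$n = - \frac{3}{2}$ ($n = \frac{30 - 3}{6 \left(-3\right)} = \frac{1}{6} \left(- \frac{1}{3}\right) 27 = - \frac{3}{2} \approx -1.5$)
$I{\left(q,U{\left(0,-3 \right)} \right)} n \left(-2\right) = \left(-6\right) \left(- \frac{3}{2}\right) \left(-2\right) = 9 \left(-2\right) = -18$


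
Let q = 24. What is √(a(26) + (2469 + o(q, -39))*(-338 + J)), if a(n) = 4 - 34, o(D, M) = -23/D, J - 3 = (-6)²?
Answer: I*√106268322/12 ≈ 859.05*I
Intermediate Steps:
J = 39 (J = 3 + (-6)² = 3 + 36 = 39)
a(n) = -30
√(a(26) + (2469 + o(q, -39))*(-338 + J)) = √(-30 + (2469 - 23/24)*(-338 + 39)) = √(-30 + (2469 - 23*1/24)*(-299)) = √(-30 + (2469 - 23/24)*(-299)) = √(-30 + (59233/24)*(-299)) = √(-30 - 17710667/24) = √(-17711387/24) = I*√106268322/12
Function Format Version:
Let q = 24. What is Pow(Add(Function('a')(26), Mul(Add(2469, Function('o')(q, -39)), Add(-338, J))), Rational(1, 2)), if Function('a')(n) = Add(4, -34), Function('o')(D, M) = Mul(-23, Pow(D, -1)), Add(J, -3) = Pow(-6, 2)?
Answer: Mul(Rational(1, 12), I, Pow(106268322, Rational(1, 2))) ≈ Mul(859.05, I)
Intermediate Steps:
J = 39 (J = Add(3, Pow(-6, 2)) = Add(3, 36) = 39)
Function('a')(n) = -30
Pow(Add(Function('a')(26), Mul(Add(2469, Function('o')(q, -39)), Add(-338, J))), Rational(1, 2)) = Pow(Add(-30, Mul(Add(2469, Mul(-23, Pow(24, -1))), Add(-338, 39))), Rational(1, 2)) = Pow(Add(-30, Mul(Add(2469, Mul(-23, Rational(1, 24))), -299)), Rational(1, 2)) = Pow(Add(-30, Mul(Add(2469, Rational(-23, 24)), -299)), Rational(1, 2)) = Pow(Add(-30, Mul(Rational(59233, 24), -299)), Rational(1, 2)) = Pow(Add(-30, Rational(-17710667, 24)), Rational(1, 2)) = Pow(Rational(-17711387, 24), Rational(1, 2)) = Mul(Rational(1, 12), I, Pow(106268322, Rational(1, 2)))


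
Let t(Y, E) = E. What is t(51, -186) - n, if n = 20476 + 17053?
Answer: -37715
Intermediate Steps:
n = 37529
t(51, -186) - n = -186 - 1*37529 = -186 - 37529 = -37715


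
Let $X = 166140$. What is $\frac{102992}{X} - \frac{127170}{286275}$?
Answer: $\frac{5570674}{31707819} \approx 0.17569$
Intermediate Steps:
$\frac{102992}{X} - \frac{127170}{286275} = \frac{102992}{166140} - \frac{127170}{286275} = 102992 \cdot \frac{1}{166140} - \frac{8478}{19085} = \frac{25748}{41535} - \frac{8478}{19085} = \frac{5570674}{31707819}$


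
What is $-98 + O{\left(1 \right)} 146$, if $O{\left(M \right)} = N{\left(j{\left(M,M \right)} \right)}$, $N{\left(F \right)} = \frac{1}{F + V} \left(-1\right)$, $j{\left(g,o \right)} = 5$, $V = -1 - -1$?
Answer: $- \frac{636}{5} \approx -127.2$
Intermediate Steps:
$V = 0$ ($V = -1 + 1 = 0$)
$N{\left(F \right)} = - \frac{1}{F}$ ($N{\left(F \right)} = \frac{1}{F + 0} \left(-1\right) = \frac{1}{F} \left(-1\right) = - \frac{1}{F}$)
$O{\left(M \right)} = - \frac{1}{5}$
$-98 + O{\left(1 \right)} 146 = -98 - \frac{146}{5} = - \frac{636}{5}$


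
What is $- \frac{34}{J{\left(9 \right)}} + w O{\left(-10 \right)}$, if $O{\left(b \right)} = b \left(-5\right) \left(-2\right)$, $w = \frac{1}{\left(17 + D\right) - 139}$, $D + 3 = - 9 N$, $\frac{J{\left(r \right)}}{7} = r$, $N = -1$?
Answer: $\frac{589}{1827} \approx 0.32239$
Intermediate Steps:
$J{\left(r \right)} = 7 r$
$D = 6$ ($D = -3 - -9 = -3 + 9 = 6$)
$w = - \frac{1}{116}$ ($w = \frac{1}{\left(17 + 6\right) - 139} = \frac{1}{23 - 139} = \frac{1}{-116} = - \frac{1}{116} \approx -0.0086207$)
$O{\left(b \right)} = 10 b$ ($O{\left(b \right)} = - 5 b \left(-2\right) = 10 b$)
$- \frac{34}{J{\left(9 \right)}} + w O{\left(-10 \right)} = - \frac{34}{7 \cdot 9} - \frac{10 \left(-10\right)}{116} = - \frac{34}{63} - - \frac{25}{29} = \left(-34\right) \frac{1}{63} + \frac{25}{29} = - \frac{34}{63} + \frac{25}{29} = \frac{589}{1827}$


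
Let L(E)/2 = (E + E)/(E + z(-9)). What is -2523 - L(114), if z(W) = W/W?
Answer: -290601/115 ≈ -2527.0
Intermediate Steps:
z(W) = 1
L(E) = 4*E/(1 + E) (L(E) = 2*((E + E)/(E + 1)) = 2*((2*E)/(1 + E)) = 2*(2*E/(1 + E)) = 4*E/(1 + E))
-2523 - L(114) = -2523 - 4*114/(1 + 114) = -2523 - 4*114/115 = -2523 - 1*456/115 = -2523 - 456/115 = -290601/115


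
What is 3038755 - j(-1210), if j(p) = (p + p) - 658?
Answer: 3041833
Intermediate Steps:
j(p) = -658 + 2*p (j(p) = 2*p - 658 = -658 + 2*p)
3038755 - j(-1210) = 3038755 - (-658 + 2*(-1210)) = 3038755 - (-658 - 2420) = 3038755 - 1*(-3078) = 3038755 + 3078 = 3041833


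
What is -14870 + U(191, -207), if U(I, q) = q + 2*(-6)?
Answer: -15089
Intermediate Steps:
U(I, q) = -12 + q (U(I, q) = q - 12 = -12 + q)
-14870 + U(191, -207) = -14870 + (-12 - 207) = -14870 - 219 = -15089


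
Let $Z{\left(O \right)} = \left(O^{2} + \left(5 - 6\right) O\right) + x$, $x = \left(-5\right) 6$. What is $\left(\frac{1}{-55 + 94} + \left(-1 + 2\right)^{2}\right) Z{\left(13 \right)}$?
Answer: $\frac{1680}{13} \approx 129.23$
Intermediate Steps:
$x = -30$
$Z{\left(O \right)} = -30 + O^{2} - O$ ($Z{\left(O \right)} = \left(O^{2} + \left(5 - 6\right) O\right) - 30 = \left(O^{2} - O\right) - 30 = -30 + O^{2} - O$)
$\left(\frac{1}{-55 + 94} + \left(-1 + 2\right)^{2}\right) Z{\left(13 \right)} = \left(\frac{1}{-55 + 94} + \left(-1 + 2\right)^{2}\right) \left(-30 + 13^{2} - 13\right) = \left(\frac{1}{39} + 1^{2}\right) \left(-30 + 169 - 13\right) = \left(\frac{1}{39} + 1\right) 126 = \frac{40}{39} \cdot 126 = \frac{1680}{13}$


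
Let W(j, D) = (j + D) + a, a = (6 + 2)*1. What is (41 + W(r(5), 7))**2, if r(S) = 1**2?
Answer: 3249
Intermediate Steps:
r(S) = 1
a = 8 (a = 8*1 = 8)
W(j, D) = 8 + D + j (W(j, D) = (j + D) + 8 = (D + j) + 8 = 8 + D + j)
(41 + W(r(5), 7))**2 = (41 + (8 + 7 + 1))**2 = (41 + 16)**2 = 57**2 = 3249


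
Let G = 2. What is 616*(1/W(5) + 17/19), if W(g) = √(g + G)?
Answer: 10472/19 + 88*√7 ≈ 783.98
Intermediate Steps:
W(g) = √(2 + g) (W(g) = √(g + 2) = √(2 + g))
616*(1/W(5) + 17/19) = 616*(1/√(2 + 5) + 17/19) = 616*(1/√7 + 17*(1/19)) = 616*(1*(√7/7) + 17/19) = 616*(√7/7 + 17/19) = 616*(17/19 + √7/7) = 10472/19 + 88*√7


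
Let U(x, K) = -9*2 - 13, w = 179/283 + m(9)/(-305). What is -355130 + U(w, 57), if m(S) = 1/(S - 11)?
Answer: -355161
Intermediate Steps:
m(S) = 1/(-11 + S)
w = 109473/172630 (w = 179/283 + 1/((-11 + 9)*(-305)) = 179*(1/283) - 1/305/(-2) = 179/283 - 1/2*(-1/305) = 179/283 + 1/610 = 109473/172630 ≈ 0.63415)
U(x, K) = -31 (U(x, K) = -18 - 13 = -31)
-355130 + U(w, 57) = -355130 - 31 = -355161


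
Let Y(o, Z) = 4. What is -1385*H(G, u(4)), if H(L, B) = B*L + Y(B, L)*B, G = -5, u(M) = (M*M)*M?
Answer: 88640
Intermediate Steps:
u(M) = M³ (u(M) = M²*M = M³)
H(L, B) = 4*B + B*L (H(L, B) = B*L + 4*B = 4*B + B*L)
-1385*H(G, u(4)) = -1385*4³*(4 - 5) = -88640*(-1) = -1385*(-64) = 88640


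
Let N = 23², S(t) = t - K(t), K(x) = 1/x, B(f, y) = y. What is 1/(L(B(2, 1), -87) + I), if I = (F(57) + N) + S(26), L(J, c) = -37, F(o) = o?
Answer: 26/14949 ≈ 0.0017392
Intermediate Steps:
S(t) = t - 1/t
N = 529
I = 15911/26 (I = (57 + 529) + (26 - 1/26) = 586 + (26 - 1*1/26) = 586 + (26 - 1/26) = 586 + 675/26 = 15911/26 ≈ 611.96)
1/(L(B(2, 1), -87) + I) = 1/(-37 + 15911/26) = 1/(14949/26) = 26/14949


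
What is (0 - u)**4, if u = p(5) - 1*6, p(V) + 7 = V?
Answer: 4096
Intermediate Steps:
p(V) = -7 + V
u = -8 (u = (-7 + 5) - 1*6 = -2 - 6 = -8)
(0 - u)**4 = (0 - 1*(-8))**4 = (0 + 8)**4 = 8**4 = 4096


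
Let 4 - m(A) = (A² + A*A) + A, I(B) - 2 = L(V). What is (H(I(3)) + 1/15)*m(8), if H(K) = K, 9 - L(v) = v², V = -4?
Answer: 3256/5 ≈ 651.20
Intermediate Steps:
L(v) = 9 - v²
I(B) = -5 (I(B) = 2 + (9 - 1*(-4)²) = 2 + (9 - 1*16) = 2 + (9 - 16) = 2 - 7 = -5)
m(A) = 4 - A - 2*A² (m(A) = 4 - ((A² + A*A) + A) = 4 - ((A² + A²) + A) = 4 - (2*A² + A) = 4 - (A + 2*A²) = 4 + (-A - 2*A²) = 4 - A - 2*A²)
(H(I(3)) + 1/15)*m(8) = (-5 + 1/15)*(4 - 1*8 - 2*8²) = (-5 + 1/15)*(4 - 8 - 2*64) = -74*(4 - 8 - 128)/15 = -74/15*(-132) = 3256/5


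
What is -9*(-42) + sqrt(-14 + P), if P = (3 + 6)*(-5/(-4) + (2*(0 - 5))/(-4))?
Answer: 378 + sqrt(79)/2 ≈ 382.44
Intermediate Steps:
P = 135/4 (P = 9*(-5*(-1/4) + (2*(-5))*(-1/4)) = 9*(5/4 - 10*(-1/4)) = 9*(5/4 + 5/2) = 9*(15/4) = 135/4 ≈ 33.750)
-9*(-42) + sqrt(-14 + P) = -9*(-42) + sqrt(-14 + 135/4) = 378 + sqrt(79/4) = 378 + sqrt(79)/2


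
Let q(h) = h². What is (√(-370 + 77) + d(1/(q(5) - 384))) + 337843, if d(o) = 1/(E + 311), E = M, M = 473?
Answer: 264868913/784 + I*√293 ≈ 3.3784e+5 + 17.117*I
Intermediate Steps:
E = 473
d(o) = 1/784 (d(o) = 1/(473 + 311) = 1/784)
(√(-370 + 77) + d(1/(q(5) - 384))) + 337843 = (√(-370 + 77) + 1/784) + 337843 = (√(-293) + 1/784) + 337843 = (I*√293 + 1/784) + 337843 = (1/784 + I*√293) + 337843 = 264868913/784 + I*√293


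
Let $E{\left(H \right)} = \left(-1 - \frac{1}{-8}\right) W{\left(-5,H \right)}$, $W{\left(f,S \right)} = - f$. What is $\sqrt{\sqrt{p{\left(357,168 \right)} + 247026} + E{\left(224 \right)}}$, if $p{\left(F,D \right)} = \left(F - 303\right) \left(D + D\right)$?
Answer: $\frac{\sqrt{-70 + 16 \sqrt{265170}}}{4} \approx 22.596$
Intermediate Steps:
$p{\left(F,D \right)} = 2 D \left(-303 + F\right)$ ($p{\left(F,D \right)} = \left(-303 + F\right) 2 D = 2 D \left(-303 + F\right)$)
$E{\left(H \right)} = - \frac{35}{8}$ ($E{\left(H \right)} = \left(-1 - \frac{1}{-8}\right) \left(\left(-1\right) \left(-5\right)\right) = \left(-1 - - \frac{1}{8}\right) 5 = \left(-1 + \frac{1}{8}\right) 5 = \left(- \frac{7}{8}\right) 5 = - \frac{35}{8}$)
$\sqrt{\sqrt{p{\left(357,168 \right)} + 247026} + E{\left(224 \right)}} = \sqrt{\sqrt{2 \cdot 168 \left(-303 + 357\right) + 247026} - \frac{35}{8}} = \sqrt{\sqrt{2 \cdot 168 \cdot 54 + 247026} - \frac{35}{8}} = \sqrt{\sqrt{18144 + 247026} - \frac{35}{8}} = \sqrt{\sqrt{265170} - \frac{35}{8}} = \sqrt{- \frac{35}{8} + \sqrt{265170}}$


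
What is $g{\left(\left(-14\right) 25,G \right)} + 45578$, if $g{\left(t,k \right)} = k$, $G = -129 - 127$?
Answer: $45322$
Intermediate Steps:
$G = -256$
$g{\left(\left(-14\right) 25,G \right)} + 45578 = -256 + 45578 = 45322$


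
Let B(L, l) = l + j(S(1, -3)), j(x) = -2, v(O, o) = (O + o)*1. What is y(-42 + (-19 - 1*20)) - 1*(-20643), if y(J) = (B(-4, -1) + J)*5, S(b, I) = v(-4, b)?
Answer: 20223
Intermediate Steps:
v(O, o) = O + o
S(b, I) = -4 + b
B(L, l) = -2 + l (B(L, l) = l - 2 = -2 + l)
y(J) = -15 + 5*J (y(J) = ((-2 - 1) + J)*5 = (-3 + J)*5 = -15 + 5*J)
y(-42 + (-19 - 1*20)) - 1*(-20643) = (-15 + 5*(-42 + (-19 - 1*20))) - 1*(-20643) = (-15 + 5*(-42 + (-19 - 20))) + 20643 = (-15 + 5*(-42 - 39)) + 20643 = (-15 + 5*(-81)) + 20643 = (-15 - 405) + 20643 = -420 + 20643 = 20223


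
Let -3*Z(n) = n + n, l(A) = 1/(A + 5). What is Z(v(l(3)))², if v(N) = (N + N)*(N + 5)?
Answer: 1681/2304 ≈ 0.72960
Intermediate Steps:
l(A) = 1/(5 + A)
v(N) = 2*N*(5 + N) (v(N) = (2*N)*(5 + N) = 2*N*(5 + N))
Z(n) = -2*n/3 (Z(n) = -(n + n)/3 = -2*n/3)
Z(v(l(3)))² = (-4*(5 + 1/(5 + 3))/(3*(5 + 3)))² = (-4*(5 + 1/8)/(3*8))² = (-4*(5 + ⅛)/(3*8))² = (-4*41/(3*8*8))² = (-⅔*41/32)² = (-41/48)² = 1681/2304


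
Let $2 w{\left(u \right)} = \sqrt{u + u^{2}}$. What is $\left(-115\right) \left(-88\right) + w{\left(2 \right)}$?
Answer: $10120 + \frac{\sqrt{6}}{2} \approx 10121.0$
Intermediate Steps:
$w{\left(u \right)} = \frac{\sqrt{u + u^{2}}}{2}$
$\left(-115\right) \left(-88\right) + w{\left(2 \right)} = \left(-115\right) \left(-88\right) + \frac{\sqrt{2 \left(1 + 2\right)}}{2} = 10120 + \frac{\sqrt{2 \cdot 3}}{2} = 10120 + \frac{\sqrt{6}}{2}$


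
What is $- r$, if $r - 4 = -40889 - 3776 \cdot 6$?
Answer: $63541$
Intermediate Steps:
$r = -63541$ ($r = 4 - \left(40889 + 3776 \cdot 6\right) = 4 - 63545 = -63541$)
$- r = \left(-1\right) \left(-63541\right) = 63541$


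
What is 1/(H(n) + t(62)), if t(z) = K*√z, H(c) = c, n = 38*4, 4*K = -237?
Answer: -1216/1556407 - 474*√62/1556407 ≈ -0.0031793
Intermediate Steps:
K = -237/4 (K = (¼)*(-237) = -237/4 ≈ -59.250)
n = 152
t(z) = -237*√z/4
1/(H(n) + t(62)) = 1/(152 - 237*√62/4)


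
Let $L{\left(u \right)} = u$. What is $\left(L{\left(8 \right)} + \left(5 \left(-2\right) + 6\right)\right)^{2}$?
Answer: $16$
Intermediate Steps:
$\left(L{\left(8 \right)} + \left(5 \left(-2\right) + 6\right)\right)^{2} = \left(8 + \left(5 \left(-2\right) + 6\right)\right)^{2} = \left(8 + \left(-10 + 6\right)\right)^{2} = \left(8 - 4\right)^{2} = 4^{2} = 16$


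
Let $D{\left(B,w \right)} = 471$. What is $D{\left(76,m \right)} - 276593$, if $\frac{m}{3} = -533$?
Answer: $-276122$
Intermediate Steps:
$m = -1599$ ($m = 3 \left(-533\right) = -1599$)
$D{\left(76,m \right)} - 276593 = 471 - 276593 = -276122$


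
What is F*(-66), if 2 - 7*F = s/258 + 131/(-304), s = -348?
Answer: -1630497/45752 ≈ -35.638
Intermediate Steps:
F = 49409/91504 (F = 2/7 - (-348/258 + 131/(-304))/7 = 2/7 - (-348*1/258 + 131*(-1/304))/7 = 2/7 - (-58/43 - 131/304)/7 = 2/7 - 1/7*(-23265/13072) = 2/7 + 23265/91504 = 49409/91504 ≈ 0.53997)
F*(-66) = (49409/91504)*(-66) = -1630497/45752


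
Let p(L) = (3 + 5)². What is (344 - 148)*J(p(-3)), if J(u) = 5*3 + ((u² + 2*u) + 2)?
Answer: 831236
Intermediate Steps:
p(L) = 64 (p(L) = 8² = 64)
J(u) = 17 + u² + 2*u (J(u) = 15 + (2 + u² + 2*u) = 17 + u² + 2*u)
(344 - 148)*J(p(-3)) = (344 - 148)*(17 + 64² + 2*64) = 196*(17 + 4096 + 128) = 196*4241 = 831236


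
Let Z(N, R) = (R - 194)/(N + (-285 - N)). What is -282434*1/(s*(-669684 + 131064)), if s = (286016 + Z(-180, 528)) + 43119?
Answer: 2683123/1684141593514 ≈ 1.5932e-6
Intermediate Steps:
Z(N, R) = 194/285 - R/285 (Z(N, R) = (-194 + R)/(-285) = (-194 + R)*(-1/285) = 194/285 - R/285)
s = 93803141/285 (s = (286016 + (194/285 - 1/285*528)) + 43119 = (286016 + (194/285 - 176/95)) + 43119 = (286016 - 334/285) + 43119 = 81514226/285 + 43119 = 93803141/285 ≈ 3.2913e+5)
-282434*1/(s*(-669684 + 131064)) = -282434*285/(93803141*(-669684 + 131064)) = -282434/(93803141/(285*(1/(-538620)))) = -282434/(93803141/(285*(-1/538620))) = -282434/((93803141/285)*(-538620)) = -282434/(-3368283187028/19) = -282434*(-19/3368283187028) = 2683123/1684141593514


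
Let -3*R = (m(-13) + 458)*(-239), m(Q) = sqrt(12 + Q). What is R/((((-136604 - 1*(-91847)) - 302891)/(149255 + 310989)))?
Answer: -6297403591/130368 - 27499579*I/260736 ≈ -48305.0 - 105.47*I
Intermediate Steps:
R = 109462/3 + 239*I/3 (R = -(sqrt(12 - 13) + 458)*(-239)/3 = -(sqrt(-1) + 458)*(-239)/3 = -(I + 458)*(-239)/3 = -(458 + I)*(-239)/3 = -(-109462 - 239*I)/3 = 109462/3 + 239*I/3 ≈ 36487.0 + 79.667*I)
R/((((-136604 - 1*(-91847)) - 302891)/(149255 + 310989))) = (109462/3 + 239*I/3)/((((-136604 - 1*(-91847)) - 302891)/(149255 + 310989))) = (109462/3 + 239*I/3)/((((-136604 + 91847) - 302891)/460244)) = (109462/3 + 239*I/3)/(((-44757 - 302891)*(1/460244))) = (109462/3 + 239*I/3)/((-347648*1/460244)) = (109462/3 + 239*I/3)/(-86912/115061) = (109462/3 + 239*I/3)*(-115061/86912) = -6297403591/130368 - 27499579*I/260736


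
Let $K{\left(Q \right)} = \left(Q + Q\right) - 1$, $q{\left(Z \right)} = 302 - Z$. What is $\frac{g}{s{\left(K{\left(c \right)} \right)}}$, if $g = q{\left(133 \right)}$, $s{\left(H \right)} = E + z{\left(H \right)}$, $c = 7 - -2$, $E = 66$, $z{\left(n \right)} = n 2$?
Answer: $\frac{169}{100} \approx 1.69$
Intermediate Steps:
$z{\left(n \right)} = 2 n$
$c = 9$ ($c = 7 + 2 = 9$)
$K{\left(Q \right)} = -1 + 2 Q$ ($K{\left(Q \right)} = 2 Q - 1 = -1 + 2 Q$)
$s{\left(H \right)} = 66 + 2 H$
$g = 169$ ($g = 302 - 133 = 169$)
$\frac{g}{s{\left(K{\left(c \right)} \right)}} = \frac{169}{66 + 2 \left(-1 + 2 \cdot 9\right)} = \frac{169}{66 + 2 \left(-1 + 18\right)} = \frac{169}{66 + 2 \cdot 17} = \frac{169}{66 + 34} = \frac{169}{100}$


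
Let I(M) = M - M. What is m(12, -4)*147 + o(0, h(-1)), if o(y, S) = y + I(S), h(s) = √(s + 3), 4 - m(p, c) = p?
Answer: -1176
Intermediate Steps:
I(M) = 0
m(p, c) = 4 - p
h(s) = √(3 + s)
o(y, S) = y (o(y, S) = y + 0 = y)
m(12, -4)*147 + o(0, h(-1)) = (4 - 1*12)*147 + 0 = (4 - 12)*147 + 0 = -8*147 + 0 = -1176 + 0 = -1176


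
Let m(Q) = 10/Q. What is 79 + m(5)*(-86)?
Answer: -93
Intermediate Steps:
79 + m(5)*(-86) = 79 + (10/5)*(-86) = 79 + (10*(⅕))*(-86) = 79 + 2*(-86) = 79 - 172 = -93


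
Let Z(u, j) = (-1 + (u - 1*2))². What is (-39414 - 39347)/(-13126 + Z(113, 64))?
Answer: 78761/1026 ≈ 76.765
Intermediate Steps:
Z(u, j) = (-3 + u)² (Z(u, j) = (-1 + (u - 2))² = (-1 + (-2 + u))² = (-3 + u)²)
(-39414 - 39347)/(-13126 + Z(113, 64)) = (-39414 - 39347)/(-13126 + (-3 + 113)²) = -78761/(-13126 + 110²) = -78761/(-13126 + 12100) = -78761/(-1026) = -78761*(-1/1026) = 78761/1026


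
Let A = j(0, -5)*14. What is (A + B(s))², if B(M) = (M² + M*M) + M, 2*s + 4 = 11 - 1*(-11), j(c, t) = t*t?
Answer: 271441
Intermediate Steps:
j(c, t) = t²
s = 9 (s = -2 + (11 - 1*(-11))/2 = -2 + (11 + 11)/2 = -2 + (½)*22 = -2 + 11 = 9)
B(M) = M + 2*M² (B(M) = (M² + M²) + M = 2*M² + M = M + 2*M²)
A = 350 (A = (-5)²*14 = 25*14 = 350)
(A + B(s))² = (350 + 9*(1 + 2*9))² = (350 + 9*(1 + 18))² = (350 + 9*19)² = (350 + 171)² = 521² = 271441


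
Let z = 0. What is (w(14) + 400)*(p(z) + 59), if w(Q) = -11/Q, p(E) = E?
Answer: 329751/14 ≈ 23554.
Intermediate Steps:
(w(14) + 400)*(p(z) + 59) = (-11/14 + 400)*(0 + 59) = (-11*1/14 + 400)*59 = (-11/14 + 400)*59 = (5589/14)*59 = 329751/14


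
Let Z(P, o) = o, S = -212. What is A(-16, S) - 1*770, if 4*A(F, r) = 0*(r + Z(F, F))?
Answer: -770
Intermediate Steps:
A(F, r) = 0 (A(F, r) = (0*(r + F))/4 = (0*(F + r))/4 = (¼)*0 = 0)
A(-16, S) - 1*770 = 0 - 1*770 = 0 - 770 = -770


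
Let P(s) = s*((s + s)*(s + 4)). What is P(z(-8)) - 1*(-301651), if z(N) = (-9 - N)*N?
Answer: 303187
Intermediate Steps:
z(N) = N*(-9 - N)
P(s) = 2*s**2*(4 + s) (P(s) = s*((2*s)*(4 + s)) = s*(2*s*(4 + s)) = 2*s**2*(4 + s))
P(z(-8)) - 1*(-301651) = 2*(-1*(-8)*(9 - 8))**2*(4 - 1*(-8)*(9 - 8)) - 1*(-301651) = 2*(-1*(-8)*1)**2*(4 - 1*(-8)*1) + 301651 = 2*8**2*(4 + 8) + 301651 = 2*64*12 + 301651 = 1536 + 301651 = 303187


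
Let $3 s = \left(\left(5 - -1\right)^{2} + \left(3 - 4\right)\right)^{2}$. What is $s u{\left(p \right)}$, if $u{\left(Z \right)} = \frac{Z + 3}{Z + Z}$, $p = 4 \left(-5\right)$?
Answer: $\frac{4165}{24} \approx 173.54$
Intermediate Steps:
$p = -20$
$s = \frac{1225}{3}$ ($s = \frac{\left(\left(5 - -1\right)^{2} + \left(3 - 4\right)\right)^{2}}{3} = \frac{\left(\left(5 + 1\right)^{2} + \left(3 - 4\right)\right)^{2}}{3} = \frac{\left(6^{2} - 1\right)^{2}}{3} = \frac{\left(36 - 1\right)^{2}}{3} = \frac{35^{2}}{3} = \frac{1}{3} \cdot 1225 = \frac{1225}{3} \approx 408.33$)
$u{\left(Z \right)} = \frac{3 + Z}{2 Z}$
$s u{\left(p \right)} = \frac{1225 \frac{3 - 20}{2 \left(-20\right)}}{3} = \frac{1225 \cdot \frac{1}{2} \left(- \frac{1}{20}\right) \left(-17\right)}{3} = \frac{1225}{3} \cdot \frac{17}{40} = \frac{4165}{24}$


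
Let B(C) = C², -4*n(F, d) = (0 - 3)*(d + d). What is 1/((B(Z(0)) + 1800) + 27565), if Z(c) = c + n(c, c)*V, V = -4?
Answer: 1/29365 ≈ 3.4054e-5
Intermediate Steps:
n(F, d) = 3*d/2 (n(F, d) = -(0 - 3)*(d + d)/4 = -(-3)*2*d/4 = -(-3)*d/2 = 3*d/2)
Z(c) = -5*c (Z(c) = c + (3*c/2)*(-4) = c - 6*c = -5*c)
1/((B(Z(0)) + 1800) + 27565) = 1/(((-5*0)² + 1800) + 27565) = 1/((0² + 1800) + 27565) = 1/((0 + 1800) + 27565) = 1/(1800 + 27565) = 1/29365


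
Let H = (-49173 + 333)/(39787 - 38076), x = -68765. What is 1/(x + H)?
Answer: -1711/117705755 ≈ -1.4536e-5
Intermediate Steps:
H = -48840/1711 ≈ -28.545
1/(x + H) = 1/(-68765 - 48840/1711) = 1/(-117705755/1711) = -1711/117705755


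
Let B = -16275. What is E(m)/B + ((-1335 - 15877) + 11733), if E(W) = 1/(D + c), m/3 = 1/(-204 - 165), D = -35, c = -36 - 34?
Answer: -9362926124/1708875 ≈ -5479.0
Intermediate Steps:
c = -70
m = -1/123 (m = 3/(-204 - 165) = 3/(-369) = 3*(-1/369) = -1/123 ≈ -0.0081301)
E(W) = -1/105 (E(W) = 1/(-35 - 70) = 1/(-105) = -1/105)
E(m)/B + ((-1335 - 15877) + 11733) = -1/105/(-16275) + ((-1335 - 15877) + 11733) = -1/105*(-1/16275) + (-17212 + 11733) = 1/1708875 - 5479 = -9362926124/1708875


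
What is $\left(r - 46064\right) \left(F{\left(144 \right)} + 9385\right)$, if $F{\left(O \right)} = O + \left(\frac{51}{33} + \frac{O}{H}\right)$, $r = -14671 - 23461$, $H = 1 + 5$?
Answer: $- \frac{8848999600}{11} \approx -8.0445 \cdot 10^{8}$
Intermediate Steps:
$H = 6$
$r = -38132$ ($r = -14671 - 23461 = -38132$)
$F{\left(O \right)} = \frac{17}{11} + \frac{7 O}{6}$ ($F{\left(O \right)} = O + \left(\frac{51}{33} + \frac{O}{6}\right) = O + \left(51 \cdot \frac{1}{33} + O \frac{1}{6}\right) = O + \left(\frac{17}{11} + \frac{O}{6}\right) = \frac{17}{11} + \frac{7 O}{6}$)
$\left(r - 46064\right) \left(F{\left(144 \right)} + 9385\right) = \left(-38132 - 46064\right) \left(\left(\frac{17}{11} + \frac{7}{6} \cdot 144\right) + 9385\right) = - 84196 \left(\left(\frac{17}{11} + 168\right) + 9385\right) = - 84196 \left(\frac{1865}{11} + 9385\right) = \left(-84196\right) \frac{105100}{11} = - \frac{8848999600}{11}$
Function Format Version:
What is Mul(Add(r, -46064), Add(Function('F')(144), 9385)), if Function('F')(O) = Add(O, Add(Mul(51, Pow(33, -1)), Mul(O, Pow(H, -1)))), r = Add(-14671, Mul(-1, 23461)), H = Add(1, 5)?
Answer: Rational(-8848999600, 11) ≈ -8.0445e+8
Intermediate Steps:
H = 6
r = -38132 (r = Add(-14671, -23461) = -38132)
Function('F')(O) = Add(Rational(17, 11), Mul(Rational(7, 6), O)) (Function('F')(O) = Add(O, Add(Mul(51, Pow(33, -1)), Mul(O, Pow(6, -1)))) = Add(O, Add(Mul(51, Rational(1, 33)), Mul(O, Rational(1, 6)))) = Add(O, Add(Rational(17, 11), Mul(Rational(1, 6), O))) = Add(Rational(17, 11), Mul(Rational(7, 6), O)))
Mul(Add(r, -46064), Add(Function('F')(144), 9385)) = Mul(Add(-38132, -46064), Add(Add(Rational(17, 11), Mul(Rational(7, 6), 144)), 9385)) = Mul(-84196, Add(Add(Rational(17, 11), 168), 9385)) = Mul(-84196, Add(Rational(1865, 11), 9385)) = Mul(-84196, Rational(105100, 11)) = Rational(-8848999600, 11)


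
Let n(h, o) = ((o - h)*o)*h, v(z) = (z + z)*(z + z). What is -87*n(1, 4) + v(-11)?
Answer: -560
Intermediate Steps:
v(z) = 4*z² (v(z) = (2*z)*(2*z) = 4*z²)
n(h, o) = h*o*(o - h) (n(h, o) = (o*(o - h))*h = h*o*(o - h))
-87*n(1, 4) + v(-11) = -87*4*(4 - 1*1) + 4*(-11)² = -87*4*(4 - 1) + 4*121 = -87*4*3 + 484 = -87*12 + 484 = -1044 + 484 = -560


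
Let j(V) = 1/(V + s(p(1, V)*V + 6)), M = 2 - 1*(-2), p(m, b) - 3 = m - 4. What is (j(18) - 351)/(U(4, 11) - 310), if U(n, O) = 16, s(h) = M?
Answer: 1103/924 ≈ 1.1937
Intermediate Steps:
p(m, b) = -1 + m (p(m, b) = 3 + (m - 4) = 3 + (-4 + m) = -1 + m)
M = 4 (M = 2 + 2 = 4)
s(h) = 4
j(V) = 1/(4 + V) (j(V) = 1/(V + 4) = 1/(4 + V))
(j(18) - 351)/(U(4, 11) - 310) = (1/(4 + 18) - 351)/(16 - 310) = (1/22 - 351)/(-294) = (1/22 - 351)*(-1/294) = -7721/22*(-1/294) = 1103/924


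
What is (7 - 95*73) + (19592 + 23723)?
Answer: 36387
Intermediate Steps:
(7 - 95*73) + (19592 + 23723) = (7 - 6935) + 43315 = -6928 + 43315 = 36387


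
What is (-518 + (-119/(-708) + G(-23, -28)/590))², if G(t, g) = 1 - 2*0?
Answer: 3360325268161/12531600 ≈ 2.6815e+5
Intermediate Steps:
G(t, g) = 1 (G(t, g) = 1 + 0 = 1)
(-518 + (-119/(-708) + G(-23, -28)/590))² = (-518 + (-119/(-708) + 1/590))² = (-518 + (-119*(-1/708) + 1*(1/590)))² = (-518 + (119/708 + 1/590))² = (-518 + 601/3540)² = (-1833119/3540)² = 3360325268161/12531600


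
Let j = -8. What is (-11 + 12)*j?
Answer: -8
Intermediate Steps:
(-11 + 12)*j = (-11 + 12)*(-8) = 1*(-8) = -8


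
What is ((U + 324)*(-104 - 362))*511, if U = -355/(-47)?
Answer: -3710717458/47 ≈ -7.8951e+7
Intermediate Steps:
U = 355/47 (U = -355*(-1/47) = 355/47 ≈ 7.5532)
((U + 324)*(-104 - 362))*511 = ((355/47 + 324)*(-104 - 362))*511 = ((15583/47)*(-466))*511 = -7261678/47*511 = -3710717458/47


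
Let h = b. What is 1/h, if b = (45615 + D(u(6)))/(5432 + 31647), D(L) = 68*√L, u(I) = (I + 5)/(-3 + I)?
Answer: 5074075755/6242133811 - 2521372*√33/6242133811 ≈ 0.81055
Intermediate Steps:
u(I) = (5 + I)/(-3 + I)
b = 45615/37079 + 68*√33/111237 (b = (45615 + 68*√((5 + 6)/(-3 + 6)))/(5432 + 31647) = (45615 + 68*√(11/3))/37079 = (45615 + 68*√((⅓)*11))*(1/37079) = (45615 + 68*√(11/3))*(1/37079) = (45615 + 68*(√33/3))*(1/37079) = (45615 + 68*√33/3)*(1/37079) = 45615/37079 + 68*√33/111237 ≈ 1.2337)
h = 45615/37079 + 68*√33/111237 ≈ 1.2337
1/h = 1/(45615/37079 + 68*√33/111237)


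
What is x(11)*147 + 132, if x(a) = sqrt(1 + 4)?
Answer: 132 + 147*sqrt(5) ≈ 460.70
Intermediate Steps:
x(a) = sqrt(5)
x(11)*147 + 132 = sqrt(5)*147 + 132 = 147*sqrt(5) + 132 = 132 + 147*sqrt(5)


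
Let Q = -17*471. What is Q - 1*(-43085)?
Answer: 35078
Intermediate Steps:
Q = -8007
Q - 1*(-43085) = -8007 - 1*(-43085) = -8007 + 43085 = 35078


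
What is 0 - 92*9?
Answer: -828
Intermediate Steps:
0 - 92*9 = 0 - 46*18 = 0 - 828 = -828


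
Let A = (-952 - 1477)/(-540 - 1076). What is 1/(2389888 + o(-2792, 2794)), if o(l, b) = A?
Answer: 1616/3862061437 ≈ 4.1843e-7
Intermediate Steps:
A = 2429/1616 (A = -2429/(-1616) = -2429*(-1/1616) = 2429/1616 ≈ 1.5031)
o(l, b) = 2429/1616
1/(2389888 + o(-2792, 2794)) = 1/(2389888 + 2429/1616) = 1/(3862061437/1616) = 1616/3862061437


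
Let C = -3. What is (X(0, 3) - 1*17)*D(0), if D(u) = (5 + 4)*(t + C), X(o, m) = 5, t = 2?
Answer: 108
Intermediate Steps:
D(u) = -9 (D(u) = (5 + 4)*(2 - 3) = 9*(-1) = -9)
(X(0, 3) - 1*17)*D(0) = (5 - 1*17)*(-9) = (5 - 17)*(-9) = -12*(-9) = 108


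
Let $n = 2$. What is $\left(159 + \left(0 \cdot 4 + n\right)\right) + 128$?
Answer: $289$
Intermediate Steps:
$\left(159 + \left(0 \cdot 4 + n\right)\right) + 128 = \left(159 + \left(0 \cdot 4 + 2\right)\right) + 128 = \left(159 + \left(0 + 2\right)\right) + 128 = \left(159 + 2\right) + 128 = 161 + 128 = 289$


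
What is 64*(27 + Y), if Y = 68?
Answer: 6080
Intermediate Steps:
64*(27 + Y) = 64*(27 + 68) = 64*95 = 6080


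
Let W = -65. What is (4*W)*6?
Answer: -1560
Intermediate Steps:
(4*W)*6 = (4*(-65))*6 = -260*6 = -1560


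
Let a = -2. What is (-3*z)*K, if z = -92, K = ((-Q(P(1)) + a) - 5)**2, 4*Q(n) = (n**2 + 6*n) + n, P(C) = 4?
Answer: 89424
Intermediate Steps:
Q(n) = n**2/4 + 7*n/4 (Q(n) = ((n**2 + 6*n) + n)/4 = (n**2 + 7*n)/4 = n**2/4 + 7*n/4)
K = 324 (K = ((-4*(7 + 4)/4 - 2) - 5)**2 = ((-4*11/4 - 2) - 5)**2 = ((-1*11 - 2) - 5)**2 = ((-11 - 2) - 5)**2 = (-13 - 5)**2 = (-18)**2 = 324)
(-3*z)*K = -3*(-92)*324 = 276*324 = 89424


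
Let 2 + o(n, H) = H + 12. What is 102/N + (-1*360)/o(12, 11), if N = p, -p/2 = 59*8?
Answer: -56997/3304 ≈ -17.251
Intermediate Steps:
o(n, H) = 10 + H (o(n, H) = -2 + (H + 12) = -2 + (12 + H) = 10 + H)
p = -944 (p = -118*8 = -2*472 = -944)
N = -944
102/N + (-1*360)/o(12, 11) = 102/(-944) + (-1*360)/(10 + 11) = 102*(-1/944) - 360/21 = -51/472 - 360*1/21 = -51/472 - 120/7 = -56997/3304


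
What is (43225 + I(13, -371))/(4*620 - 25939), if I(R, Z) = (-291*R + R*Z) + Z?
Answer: -34248/23459 ≈ -1.4599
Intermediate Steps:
I(R, Z) = Z - 291*R + R*Z
(43225 + I(13, -371))/(4*620 - 25939) = (43225 + (-371 - 291*13 + 13*(-371)))/(4*620 - 25939) = (43225 + (-371 - 3783 - 4823))/(2480 - 25939) = (43225 - 8977)/(-23459) = 34248*(-1/23459) = -34248/23459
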